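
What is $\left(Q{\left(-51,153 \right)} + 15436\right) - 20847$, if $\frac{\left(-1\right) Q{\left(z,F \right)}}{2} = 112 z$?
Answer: $6013$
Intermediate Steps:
$Q{\left(z,F \right)} = - 224 z$ ($Q{\left(z,F \right)} = - 2 \cdot 112 z = - 224 z$)
$\left(Q{\left(-51,153 \right)} + 15436\right) - 20847 = \left(\left(-224\right) \left(-51\right) + 15436\right) - 20847 = \left(11424 + 15436\right) - 20847 = 26860 - 20847 = 6013$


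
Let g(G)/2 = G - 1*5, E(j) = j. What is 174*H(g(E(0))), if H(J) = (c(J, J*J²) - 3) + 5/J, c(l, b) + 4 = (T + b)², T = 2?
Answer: 173303391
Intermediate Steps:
g(G) = -10 + 2*G (g(G) = 2*(G - 1*5) = 2*(G - 5) = 2*(-5 + G) = -10 + 2*G)
c(l, b) = -4 + (2 + b)²
H(J) = -3 + 5/J + J³*(4 + J³) (H(J) = ((J*J²)*(4 + J*J²) - 3) + 5/J = (J³*(4 + J³) - 3) + 5/J = (-3 + J³*(4 + J³)) + 5/J = -3 + 5/J + J³*(4 + J³))
174*H(g(E(0))) = 174*(-7 + (2 + (-10 + 2*0)³)² + 5/(-10 + 2*0)) = 174*(-7 + (2 + (-10 + 0)³)² + 5/(-10 + 0)) = 174*(-7 + (2 + (-10)³)² + 5/(-10)) = 174*(-7 + (2 - 1000)² + 5*(-⅒)) = 174*(-7 + (-998)² - ½) = 174*(-7 + 996004 - ½) = 174*(1991993/2) = 173303391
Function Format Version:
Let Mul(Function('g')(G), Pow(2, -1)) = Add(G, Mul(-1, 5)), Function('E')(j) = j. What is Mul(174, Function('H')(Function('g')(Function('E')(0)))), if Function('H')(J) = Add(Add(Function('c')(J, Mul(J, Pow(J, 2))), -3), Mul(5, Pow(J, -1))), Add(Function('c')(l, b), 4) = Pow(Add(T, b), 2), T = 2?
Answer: 173303391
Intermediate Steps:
Function('g')(G) = Add(-10, Mul(2, G)) (Function('g')(G) = Mul(2, Add(G, Mul(-1, 5))) = Mul(2, Add(G, -5)) = Mul(2, Add(-5, G)) = Add(-10, Mul(2, G)))
Function('c')(l, b) = Add(-4, Pow(Add(2, b), 2))
Function('H')(J) = Add(-3, Mul(5, Pow(J, -1)), Mul(Pow(J, 3), Add(4, Pow(J, 3)))) (Function('H')(J) = Add(Add(Mul(Mul(J, Pow(J, 2)), Add(4, Mul(J, Pow(J, 2)))), -3), Mul(5, Pow(J, -1))) = Add(Add(Mul(Pow(J, 3), Add(4, Pow(J, 3))), -3), Mul(5, Pow(J, -1))) = Add(Add(-3, Mul(Pow(J, 3), Add(4, Pow(J, 3)))), Mul(5, Pow(J, -1))) = Add(-3, Mul(5, Pow(J, -1)), Mul(Pow(J, 3), Add(4, Pow(J, 3)))))
Mul(174, Function('H')(Function('g')(Function('E')(0)))) = Mul(174, Add(-7, Pow(Add(2, Pow(Add(-10, Mul(2, 0)), 3)), 2), Mul(5, Pow(Add(-10, Mul(2, 0)), -1)))) = Mul(174, Add(-7, Pow(Add(2, Pow(Add(-10, 0), 3)), 2), Mul(5, Pow(Add(-10, 0), -1)))) = Mul(174, Add(-7, Pow(Add(2, Pow(-10, 3)), 2), Mul(5, Pow(-10, -1)))) = Mul(174, Add(-7, Pow(Add(2, -1000), 2), Mul(5, Rational(-1, 10)))) = Mul(174, Add(-7, Pow(-998, 2), Rational(-1, 2))) = Mul(174, Add(-7, 996004, Rational(-1, 2))) = Mul(174, Rational(1991993, 2)) = 173303391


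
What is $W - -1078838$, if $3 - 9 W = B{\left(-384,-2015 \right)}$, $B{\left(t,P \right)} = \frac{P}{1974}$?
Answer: $\frac{19166643845}{17766} \approx 1.0788 \cdot 10^{6}$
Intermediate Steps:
$B{\left(t,P \right)} = \frac{P}{1974}$ ($B{\left(t,P \right)} = P \frac{1}{1974} = \frac{P}{1974}$)
$W = \frac{7937}{17766}$ ($W = \frac{1}{3} - \frac{\frac{1}{1974} \left(-2015\right)}{9} = \frac{1}{3} - - \frac{2015}{17766} = \frac{1}{3} + \frac{2015}{17766} = \frac{7937}{17766} \approx 0.44675$)
$W - -1078838 = \frac{7937}{17766} - -1078838 = \frac{7937}{17766} + 1078838 = \frac{19166643845}{17766}$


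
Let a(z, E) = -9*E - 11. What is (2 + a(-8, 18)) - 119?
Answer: -290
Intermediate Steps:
a(z, E) = -11 - 9*E
(2 + a(-8, 18)) - 119 = (2 + (-11 - 9*18)) - 119 = (2 + (-11 - 162)) - 119 = (2 - 173) - 119 = -171 - 119 = -290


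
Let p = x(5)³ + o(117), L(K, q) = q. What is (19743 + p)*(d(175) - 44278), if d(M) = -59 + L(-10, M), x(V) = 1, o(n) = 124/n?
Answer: -102021815864/117 ≈ -8.7198e+8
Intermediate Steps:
d(M) = -59 + M
p = 241/117 (p = 1³ + 124/117 = 1 + 124*(1/117) = 1 + 124/117 = 241/117 ≈ 2.0598)
(19743 + p)*(d(175) - 44278) = (19743 + 241/117)*((-59 + 175) - 44278) = 2310172*(116 - 44278)/117 = (2310172/117)*(-44162) = -102021815864/117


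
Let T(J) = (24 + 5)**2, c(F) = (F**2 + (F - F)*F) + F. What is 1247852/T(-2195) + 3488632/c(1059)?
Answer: 350924430898/236014035 ≈ 1486.9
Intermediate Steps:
c(F) = F + F**2 (c(F) = (F**2 + 0*F) + F = (F**2 + 0) + F = F**2 + F = F + F**2)
T(J) = 841 (T(J) = 29**2 = 841)
1247852/T(-2195) + 3488632/c(1059) = 1247852/841 + 3488632/((1059*(1 + 1059))) = 1247852*(1/841) + 3488632/((1059*1060)) = 1247852/841 + 3488632/1122540 = 1247852/841 + 3488632*(1/1122540) = 1247852/841 + 872158/280635 = 350924430898/236014035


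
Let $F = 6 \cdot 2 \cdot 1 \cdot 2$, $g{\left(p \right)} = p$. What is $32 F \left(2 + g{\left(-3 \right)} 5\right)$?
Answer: $-9984$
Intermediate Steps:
$F = 24$ ($F = 12 \cdot 1 \cdot 2 = 12 \cdot 2 = 24$)
$32 F \left(2 + g{\left(-3 \right)} 5\right) = 32 \cdot 24 \left(2 - 15\right) = 768 \left(2 - 15\right) = 768 \left(-13\right) = -9984$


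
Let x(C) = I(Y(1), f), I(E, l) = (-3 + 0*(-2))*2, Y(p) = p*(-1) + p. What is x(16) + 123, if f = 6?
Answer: 117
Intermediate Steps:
Y(p) = 0 (Y(p) = -p + p = 0)
I(E, l) = -6 (I(E, l) = (-3 + 0)*2 = -3*2 = -6)
x(C) = -6
x(16) + 123 = -6 + 123 = 117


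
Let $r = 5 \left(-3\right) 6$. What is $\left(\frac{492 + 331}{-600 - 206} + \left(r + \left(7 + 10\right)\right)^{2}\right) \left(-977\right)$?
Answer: $- \frac{4195580927}{806} \approx -5.2054 \cdot 10^{6}$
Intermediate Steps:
$r = -90$ ($r = \left(-15\right) 6 = -90$)
$\left(\frac{492 + 331}{-600 - 206} + \left(r + \left(7 + 10\right)\right)^{2}\right) \left(-977\right) = \left(\frac{492 + 331}{-600 - 206} + \left(-90 + \left(7 + 10\right)\right)^{2}\right) \left(-977\right) = \left(\frac{823}{-806} + \left(-90 + 17\right)^{2}\right) \left(-977\right) = \left(823 \left(- \frac{1}{806}\right) + \left(-73\right)^{2}\right) \left(-977\right) = \left(- \frac{823}{806} + 5329\right) \left(-977\right) = \frac{4294351}{806} \left(-977\right) = - \frac{4195580927}{806}$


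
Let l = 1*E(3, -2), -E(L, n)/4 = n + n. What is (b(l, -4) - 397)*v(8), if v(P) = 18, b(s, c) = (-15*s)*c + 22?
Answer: 10530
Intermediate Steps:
E(L, n) = -8*n (E(L, n) = -4*(n + n) = -8*n)
l = 16 (l = 1*(-8*(-2)) = 1*16 = 16)
b(s, c) = 22 - 15*c*s (b(s, c) = -15*c*s + 22 = 22 - 15*c*s)
(b(l, -4) - 397)*v(8) = ((22 - 15*(-4)*16) - 397)*18 = ((22 + 960) - 397)*18 = (982 - 397)*18 = 585*18 = 10530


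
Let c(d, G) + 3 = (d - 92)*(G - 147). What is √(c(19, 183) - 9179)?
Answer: I*√11810 ≈ 108.67*I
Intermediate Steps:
c(d, G) = -3 + (-147 + G)*(-92 + d) (c(d, G) = -3 + (d - 92)*(G - 147) = -3 + (-92 + d)*(-147 + G) = -3 + (-147 + G)*(-92 + d))
√(c(19, 183) - 9179) = √((13521 - 147*19 - 92*183 + 183*19) - 9179) = √((13521 - 2793 - 16836 + 3477) - 9179) = √(-2631 - 9179) = √(-11810) = I*√11810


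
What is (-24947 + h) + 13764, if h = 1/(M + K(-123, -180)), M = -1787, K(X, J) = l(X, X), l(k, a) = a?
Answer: -21359531/1910 ≈ -11183.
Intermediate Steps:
K(X, J) = X
h = -1/1910 (h = 1/(-1787 - 123) = 1/(-1910) = -1/1910 ≈ -0.00052356)
(-24947 + h) + 13764 = (-24947 - 1/1910) + 13764 = -47648771/1910 + 13764 = -21359531/1910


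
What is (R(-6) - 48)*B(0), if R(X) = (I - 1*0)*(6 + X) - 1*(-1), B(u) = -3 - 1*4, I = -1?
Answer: 329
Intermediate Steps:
B(u) = -7 (B(u) = -3 - 4 = -7)
R(X) = -5 - X (R(X) = (-1 - 1*0)*(6 + X) - 1*(-1) = (-1 + 0)*(6 + X) + 1 = -(6 + X) + 1 = (-6 - X) + 1 = -5 - X)
(R(-6) - 48)*B(0) = ((-5 - 1*(-6)) - 48)*(-7) = ((-5 + 6) - 48)*(-7) = (1 - 48)*(-7) = -47*(-7) = 329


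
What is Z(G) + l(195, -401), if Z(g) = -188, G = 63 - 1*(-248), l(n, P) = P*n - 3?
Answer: -78386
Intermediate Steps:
l(n, P) = -3 + P*n
G = 311 (G = 63 + 248 = 311)
Z(G) + l(195, -401) = -188 + (-3 - 401*195) = -188 + (-3 - 78195) = -188 - 78198 = -78386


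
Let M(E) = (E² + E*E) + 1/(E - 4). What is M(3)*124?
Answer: 2108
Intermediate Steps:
M(E) = 1/(-4 + E) + 2*E² (M(E) = (E² + E²) + 1/(-4 + E) = 2*E² + 1/(-4 + E) = 1/(-4 + E) + 2*E²)
M(3)*124 = ((1 - 8*3² + 2*3³)/(-4 + 3))*124 = ((1 - 8*9 + 2*27)/(-1))*124 = -(1 - 72 + 54)*124 = -1*(-17)*124 = 17*124 = 2108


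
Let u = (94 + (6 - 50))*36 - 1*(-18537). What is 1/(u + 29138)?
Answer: 1/49475 ≈ 2.0212e-5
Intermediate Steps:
u = 20337 (u = (94 - 44)*36 + 18537 = 50*36 + 18537 = 1800 + 18537 = 20337)
1/(u + 29138) = 1/(20337 + 29138) = 1/49475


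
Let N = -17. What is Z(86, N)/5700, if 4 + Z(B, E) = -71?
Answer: -1/76 ≈ -0.013158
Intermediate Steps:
Z(B, E) = -75 (Z(B, E) = -4 - 71 = -75)
Z(86, N)/5700 = -75/5700 = -75*1/5700 = -1/76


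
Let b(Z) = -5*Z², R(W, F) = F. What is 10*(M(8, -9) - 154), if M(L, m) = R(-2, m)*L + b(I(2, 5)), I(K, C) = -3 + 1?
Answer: -2460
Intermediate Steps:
I(K, C) = -2
M(L, m) = -20 + L*m (M(L, m) = m*L - 5*(-2)² = L*m - 5*4 = L*m - 20 = -20 + L*m)
10*(M(8, -9) - 154) = 10*((-20 + 8*(-9)) - 154) = 10*((-20 - 72) - 154) = 10*(-92 - 154) = 10*(-246) = -2460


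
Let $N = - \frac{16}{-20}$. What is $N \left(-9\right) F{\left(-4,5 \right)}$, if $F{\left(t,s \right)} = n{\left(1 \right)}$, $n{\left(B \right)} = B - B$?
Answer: $0$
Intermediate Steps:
$n{\left(B \right)} = 0$
$N = \frac{4}{5}$ ($N = \left(-16\right) \left(- \frac{1}{20}\right) = \frac{4}{5} \approx 0.8$)
$F{\left(t,s \right)} = 0$
$N \left(-9\right) F{\left(-4,5 \right)} = \frac{4}{5} \left(-9\right) 0 = \left(- \frac{36}{5}\right) 0 = 0$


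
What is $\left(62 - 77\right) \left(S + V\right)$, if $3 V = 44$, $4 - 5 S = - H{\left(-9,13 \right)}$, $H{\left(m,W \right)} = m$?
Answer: $-205$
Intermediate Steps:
$S = -1$ ($S = \frac{4}{5} - \frac{\left(-1\right) \left(-9\right)}{5} = \frac{4}{5} - \frac{9}{5} = -1$)
$V = \frac{44}{3}$ ($V = \frac{1}{3} \cdot 44 = \frac{44}{3} \approx 14.667$)
$\left(62 - 77\right) \left(S + V\right) = \left(62 - 77\right) \left(-1 + \frac{44}{3}\right) = \left(-15\right) \frac{41}{3} = -205$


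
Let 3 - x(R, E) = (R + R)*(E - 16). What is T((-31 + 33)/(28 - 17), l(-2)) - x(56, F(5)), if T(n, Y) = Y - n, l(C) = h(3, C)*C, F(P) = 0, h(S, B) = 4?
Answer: -19835/11 ≈ -1803.2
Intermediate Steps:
x(R, E) = 3 - 2*R*(-16 + E) (x(R, E) = 3 - (R + R)*(E - 16) = 3 - 2*R*(-16 + E))
l(C) = 4*C
T((-31 + 33)/(28 - 17), l(-2)) - x(56, F(5)) = (4*(-2) - (-31 + 33)/(28 - 17)) - (3 + 32*56 - 2*0*56) = (-8 - 2/11) - (3 + 1792 + 0) = (-8 - 2/11) - 1*1795 = (-8 - 1*2/11) - 1795 = (-8 - 2/11) - 1795 = -90/11 - 1795 = -19835/11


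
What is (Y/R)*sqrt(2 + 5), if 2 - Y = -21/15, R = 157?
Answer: 17*sqrt(7)/785 ≈ 0.057297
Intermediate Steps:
Y = 17/5 (Y = 2 - (-21)/15 = 2 - 1*(-7/5) = 2 + 7/5 = 17/5 ≈ 3.4000)
(Y/R)*sqrt(2 + 5) = ((17/5)/157)*sqrt(2 + 5) = ((17/5)*(1/157))*sqrt(7) = 17*sqrt(7)/785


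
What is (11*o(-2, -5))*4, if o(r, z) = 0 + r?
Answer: -88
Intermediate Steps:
o(r, z) = r
(11*o(-2, -5))*4 = (11*(-2))*4 = -22*4 = -88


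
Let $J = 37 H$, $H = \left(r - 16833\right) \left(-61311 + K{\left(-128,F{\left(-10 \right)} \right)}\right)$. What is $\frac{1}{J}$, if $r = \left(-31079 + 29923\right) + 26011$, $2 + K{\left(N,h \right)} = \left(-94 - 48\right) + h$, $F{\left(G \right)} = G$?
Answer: $- \frac{1}{18243672510} \approx -5.4814 \cdot 10^{-11}$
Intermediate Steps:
$K{\left(N,h \right)} = -144 + h$ ($K{\left(N,h \right)} = -2 + \left(\left(-94 - 48\right) + h\right) = -2 + \left(-142 + h\right) = -144 + h$)
$r = 24855$ ($r = -1156 + 26011 = 24855$)
$H = -493072230$ ($H = \left(24855 - 16833\right) \left(-61311 - 154\right) = 8022 \left(-61311 - 154\right) = 8022 \left(-61465\right) = -493072230$)
$J = -18243672510$ ($J = 37 \left(-493072230\right) = -18243672510$)
$\frac{1}{J} = \frac{1}{-18243672510} = - \frac{1}{18243672510}$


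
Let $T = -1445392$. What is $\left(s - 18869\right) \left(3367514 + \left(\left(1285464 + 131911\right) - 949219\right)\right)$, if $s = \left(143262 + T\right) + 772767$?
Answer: $-2102837035440$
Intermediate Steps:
$s = -529363$ ($s = \left(143262 - 1445392\right) + 772767 = -1302130 + 772767 = -529363$)
$\left(s - 18869\right) \left(3367514 + \left(\left(1285464 + 131911\right) - 949219\right)\right) = \left(-529363 - 18869\right) \left(3367514 + \left(\left(1285464 + 131911\right) - 949219\right)\right) = - 548232 \left(3367514 + \left(1417375 - 949219\right)\right) = - 548232 \left(3367514 + 468156\right) = \left(-548232\right) 3835670 = -2102837035440$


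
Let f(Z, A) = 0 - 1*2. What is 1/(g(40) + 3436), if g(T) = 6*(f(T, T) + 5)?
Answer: 1/3454 ≈ 0.00028952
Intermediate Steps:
f(Z, A) = -2 (f(Z, A) = 0 - 2 = -2)
g(T) = 18 (g(T) = 6*(-2 + 5) = 6*3 = 18)
1/(g(40) + 3436) = 1/(18 + 3436) = 1/3454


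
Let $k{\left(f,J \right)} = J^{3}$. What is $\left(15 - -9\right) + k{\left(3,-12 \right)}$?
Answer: $-1704$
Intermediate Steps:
$\left(15 - -9\right) + k{\left(3,-12 \right)} = \left(15 - -9\right) + \left(-12\right)^{3} = \left(15 + 9\right) - 1728 = 24 - 1728 = -1704$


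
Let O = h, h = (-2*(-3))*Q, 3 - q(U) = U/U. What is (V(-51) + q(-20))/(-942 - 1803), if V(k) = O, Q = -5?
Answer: 28/2745 ≈ 0.010200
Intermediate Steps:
q(U) = 2 (q(U) = 3 - U/U = 3 - 1*1 = 3 - 1 = 2)
h = -30 (h = -2*(-3)*(-5) = 6*(-5) = -30)
O = -30
V(k) = -30
(V(-51) + q(-20))/(-942 - 1803) = (-30 + 2)/(-942 - 1803) = -28/(-2745) = -28*(-1/2745) = 28/2745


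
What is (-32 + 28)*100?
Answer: -400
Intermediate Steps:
(-32 + 28)*100 = -4*100 = -400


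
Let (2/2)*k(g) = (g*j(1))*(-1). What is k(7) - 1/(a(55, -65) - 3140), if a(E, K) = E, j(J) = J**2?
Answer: -21594/3085 ≈ -6.9997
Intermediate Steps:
k(g) = -g (k(g) = (g*1**2)*(-1) = (g*1)*(-1) = g*(-1) = -g)
k(7) - 1/(a(55, -65) - 3140) = -1*7 - 1/(55 - 3140) = -7 - 1/(-3085) = -7 - 1*(-1/3085) = -7 + 1/3085 = -21594/3085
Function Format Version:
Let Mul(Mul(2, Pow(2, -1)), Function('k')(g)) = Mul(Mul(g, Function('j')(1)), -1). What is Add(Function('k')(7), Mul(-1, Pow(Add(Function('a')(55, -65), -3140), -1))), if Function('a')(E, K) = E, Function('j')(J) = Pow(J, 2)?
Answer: Rational(-21594, 3085) ≈ -6.9997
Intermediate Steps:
Function('k')(g) = Mul(-1, g) (Function('k')(g) = Mul(Mul(g, Pow(1, 2)), -1) = Mul(Mul(g, 1), -1) = Mul(g, -1) = Mul(-1, g))
Add(Function('k')(7), Mul(-1, Pow(Add(Function('a')(55, -65), -3140), -1))) = Add(Mul(-1, 7), Mul(-1, Pow(Add(55, -3140), -1))) = Add(-7, Mul(-1, Pow(-3085, -1))) = Add(-7, Mul(-1, Rational(-1, 3085))) = Add(-7, Rational(1, 3085)) = Rational(-21594, 3085)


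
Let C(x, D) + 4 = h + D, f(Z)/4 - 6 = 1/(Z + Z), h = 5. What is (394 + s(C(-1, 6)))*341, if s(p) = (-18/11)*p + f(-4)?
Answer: 276923/2 ≈ 1.3846e+5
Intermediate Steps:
f(Z) = 24 + 2/Z (f(Z) = 24 + 4/(Z + Z) = 24 + 4/((2*Z)) = 24 + 4*(1/(2*Z)) = 24 + 2/Z)
C(x, D) = 1 + D (C(x, D) = -4 + (5 + D) = 1 + D)
s(p) = 47/2 - 18*p/11 (s(p) = (-18/11)*p + (24 + 2/(-4)) = (-18*1/11)*p + (24 + 2*(-¼)) = -18*p/11 + (24 - ½) = -18*p/11 + 47/2 = 47/2 - 18*p/11)
(394 + s(C(-1, 6)))*341 = (394 + (47/2 - 18*(1 + 6)/11))*341 = (394 + (47/2 - 18/11*7))*341 = (394 + (47/2 - 126/11))*341 = (394 + 265/22)*341 = (8933/22)*341 = 276923/2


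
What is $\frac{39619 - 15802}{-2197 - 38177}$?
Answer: $- \frac{7939}{13458} \approx -0.58991$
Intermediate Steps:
$\frac{39619 - 15802}{-2197 - 38177} = \frac{23817}{-40374} = 23817 \left(- \frac{1}{40374}\right) = - \frac{7939}{13458}$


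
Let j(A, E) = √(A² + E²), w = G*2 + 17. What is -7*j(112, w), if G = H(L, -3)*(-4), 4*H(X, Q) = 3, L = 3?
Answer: -7*√12665 ≈ -787.77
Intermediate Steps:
H(X, Q) = ¾ (H(X, Q) = (¼)*3 = ¾)
G = -3 (G = (¾)*(-4) = -3)
w = 11 (w = -3*2 + 17 = -6 + 17 = 11)
-7*j(112, w) = -7*√(112² + 11²) = -7*√(12544 + 121) = -7*√12665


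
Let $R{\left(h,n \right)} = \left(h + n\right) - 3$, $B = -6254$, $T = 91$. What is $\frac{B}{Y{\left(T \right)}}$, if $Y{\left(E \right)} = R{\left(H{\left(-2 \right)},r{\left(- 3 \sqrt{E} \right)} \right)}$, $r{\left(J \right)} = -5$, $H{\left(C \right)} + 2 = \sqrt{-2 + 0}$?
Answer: $\frac{31270}{51} + \frac{3127 i \sqrt{2}}{51} \approx 613.14 + 86.711 i$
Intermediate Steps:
$H{\left(C \right)} = -2 + i \sqrt{2}$ ($H{\left(C \right)} = -2 + \sqrt{-2 + 0} = -2 + \sqrt{-2} = -2 + i \sqrt{2}$)
$R{\left(h,n \right)} = -3 + h + n$
$Y{\left(E \right)} = -10 + i \sqrt{2}$ ($Y{\left(E \right)} = -3 - \left(2 - i \sqrt{2}\right) - 5 = -10 + i \sqrt{2}$)
$\frac{B}{Y{\left(T \right)}} = - \frac{6254}{-10 + i \sqrt{2}}$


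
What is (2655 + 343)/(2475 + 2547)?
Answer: 1499/2511 ≈ 0.59697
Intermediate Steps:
(2655 + 343)/(2475 + 2547) = 2998/5022 = 2998*(1/5022) = 1499/2511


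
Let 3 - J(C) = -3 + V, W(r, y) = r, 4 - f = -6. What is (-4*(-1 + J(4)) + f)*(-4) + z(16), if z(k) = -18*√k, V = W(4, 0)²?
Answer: -288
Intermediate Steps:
f = 10 (f = 4 - 1*(-6) = 4 + 6 = 10)
V = 16 (V = 4² = 16)
J(C) = -10 (J(C) = 3 - (-3 + 16) = 3 - 1*13 = 3 - 13 = -10)
(-4*(-1 + J(4)) + f)*(-4) + z(16) = (-4*(-1 - 10) + 10)*(-4) - 18*√16 = (-4*(-11) + 10)*(-4) - 18*4 = (44 + 10)*(-4) - 72 = 54*(-4) - 72 = -216 - 72 = -288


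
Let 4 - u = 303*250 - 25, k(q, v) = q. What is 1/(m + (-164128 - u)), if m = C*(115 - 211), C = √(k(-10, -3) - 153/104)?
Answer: -127699/11289638197 + 8*I*√31018/33868914591 ≈ -1.1311e-5 + 4.16e-8*I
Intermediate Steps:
C = I*√31018/52 (C = √(-10 - 153/104) = √(-1193/104) = I*√31018/52 ≈ 3.3869*I)
u = -75721 (u = 4 - (303*250 - 25) = 4 - (75750 - 25) = 4 - 1*75725 = 4 - 75725 = -75721)
m = -24*I*√31018/13 (m = (I*√31018/52)*(115 - 211) = (I*√31018/52)*(-96) = -24*I*√31018/13 ≈ -325.14*I)
1/(m + (-164128 - u)) = 1/(-24*I*√31018/13 + (-164128 - 1*(-75721))) = 1/(-24*I*√31018/13 + (-164128 + 75721)) = 1/(-24*I*√31018/13 - 88407) = 1/(-88407 - 24*I*√31018/13)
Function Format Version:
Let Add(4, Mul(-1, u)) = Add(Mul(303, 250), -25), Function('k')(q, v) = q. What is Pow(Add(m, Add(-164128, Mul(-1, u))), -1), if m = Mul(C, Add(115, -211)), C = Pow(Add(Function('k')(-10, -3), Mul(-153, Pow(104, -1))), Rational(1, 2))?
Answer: Add(Rational(-127699, 11289638197), Mul(Rational(8, 33868914591), I, Pow(31018, Rational(1, 2)))) ≈ Add(-1.1311e-5, Mul(4.1600e-8, I))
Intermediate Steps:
C = Mul(Rational(1, 52), I, Pow(31018, Rational(1, 2))) (C = Pow(Add(-10, Mul(-153, Pow(104, -1))), Rational(1, 2)) = Pow(Add(-10, Mul(-153, Rational(1, 104))), Rational(1, 2)) = Pow(Add(-10, Rational(-153, 104)), Rational(1, 2)) = Pow(Rational(-1193, 104), Rational(1, 2)) = Mul(Rational(1, 52), I, Pow(31018, Rational(1, 2))) ≈ Mul(3.3869, I))
u = -75721 (u = Add(4, Mul(-1, Add(Mul(303, 250), -25))) = Add(4, Mul(-1, Add(75750, -25))) = Add(4, Mul(-1, 75725)) = Add(4, -75725) = -75721)
m = Mul(Rational(-24, 13), I, Pow(31018, Rational(1, 2))) (m = Mul(Mul(Rational(1, 52), I, Pow(31018, Rational(1, 2))), Add(115, -211)) = Mul(Mul(Rational(1, 52), I, Pow(31018, Rational(1, 2))), -96) = Mul(Rational(-24, 13), I, Pow(31018, Rational(1, 2))) ≈ Mul(-325.14, I))
Pow(Add(m, Add(-164128, Mul(-1, u))), -1) = Pow(Add(Mul(Rational(-24, 13), I, Pow(31018, Rational(1, 2))), Add(-164128, Mul(-1, -75721))), -1) = Pow(Add(Mul(Rational(-24, 13), I, Pow(31018, Rational(1, 2))), Add(-164128, 75721)), -1) = Pow(Add(Mul(Rational(-24, 13), I, Pow(31018, Rational(1, 2))), -88407), -1) = Pow(Add(-88407, Mul(Rational(-24, 13), I, Pow(31018, Rational(1, 2)))), -1)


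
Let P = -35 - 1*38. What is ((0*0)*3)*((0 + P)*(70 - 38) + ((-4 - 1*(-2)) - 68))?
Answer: 0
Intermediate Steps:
P = -73 (P = -35 - 38 = -73)
((0*0)*3)*((0 + P)*(70 - 38) + ((-4 - 1*(-2)) - 68)) = ((0*0)*3)*((0 - 73)*(70 - 38) + ((-4 - 1*(-2)) - 68)) = (0*3)*(-73*32 + ((-4 + 2) - 68)) = 0*(-2336 + (-2 - 68)) = 0*(-2336 - 70) = 0*(-2406) = 0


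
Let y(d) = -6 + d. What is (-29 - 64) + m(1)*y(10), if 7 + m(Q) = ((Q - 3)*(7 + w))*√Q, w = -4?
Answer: -145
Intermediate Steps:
m(Q) = -7 + √Q*(-9 + 3*Q) (m(Q) = -7 + ((Q - 3)*(7 - 4))*√Q = -7 + ((-3 + Q)*3)*√Q = -7 + (-9 + 3*Q)*√Q = -7 + √Q*(-9 + 3*Q))
(-29 - 64) + m(1)*y(10) = (-29 - 64) + (-7 - 9*√1 + 3*1^(3/2))*(-6 + 10) = -93 + (-7 - 9*1 + 3*1)*4 = -93 + (-7 - 9 + 3)*4 = -93 - 13*4 = -93 - 52 = -145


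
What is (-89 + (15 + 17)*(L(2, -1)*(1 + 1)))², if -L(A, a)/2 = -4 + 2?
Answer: 27889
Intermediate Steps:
L(A, a) = 4 (L(A, a) = -2*(-4 + 2) = -2*(-2) = 4)
(-89 + (15 + 17)*(L(2, -1)*(1 + 1)))² = (-89 + (15 + 17)*(4*(1 + 1)))² = (-89 + 32*(4*2))² = (-89 + 32*8)² = (-89 + 256)² = 167² = 27889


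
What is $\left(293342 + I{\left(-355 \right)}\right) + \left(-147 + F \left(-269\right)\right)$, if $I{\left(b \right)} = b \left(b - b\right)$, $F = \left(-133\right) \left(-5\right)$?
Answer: $114310$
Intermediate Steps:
$F = 665$
$I{\left(b \right)} = 0$ ($I{\left(b \right)} = b 0 = 0$)
$\left(293342 + I{\left(-355 \right)}\right) + \left(-147 + F \left(-269\right)\right) = \left(293342 + 0\right) + \left(-147 + 665 \left(-269\right)\right) = 293342 - 179032 = 114310$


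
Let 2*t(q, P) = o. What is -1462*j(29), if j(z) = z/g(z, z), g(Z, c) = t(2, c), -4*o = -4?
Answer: -84796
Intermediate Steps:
o = 1 (o = -¼*(-4) = 1)
t(q, P) = ½ (t(q, P) = (½)*1 = ½)
g(Z, c) = ½
j(z) = 2*z (j(z) = z/(½) = z*2 = 2*z)
-1462*j(29) = -2924*29 = -1462*58 = -84796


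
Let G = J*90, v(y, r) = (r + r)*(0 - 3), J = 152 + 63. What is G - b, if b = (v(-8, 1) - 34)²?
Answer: 17750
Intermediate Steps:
J = 215
v(y, r) = -6*r (v(y, r) = (2*r)*(-3) = -6*r)
G = 19350 (G = 215*90 = 19350)
b = 1600 (b = (-6*1 - 34)² = (-6 - 34)² = (-40)² = 1600)
G - b = 19350 - 1*1600 = 19350 - 1600 = 17750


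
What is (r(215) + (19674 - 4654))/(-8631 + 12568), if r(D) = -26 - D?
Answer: 14779/3937 ≈ 3.7539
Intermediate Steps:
(r(215) + (19674 - 4654))/(-8631 + 12568) = ((-26 - 1*215) + (19674 - 4654))/(-8631 + 12568) = ((-26 - 215) + 15020)/3937 = (-241 + 15020)*(1/3937) = 14779*(1/3937) = 14779/3937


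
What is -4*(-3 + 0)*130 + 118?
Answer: 1678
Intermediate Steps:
-4*(-3 + 0)*130 + 118 = -4*(-3)*130 + 118 = 12*130 + 118 = 1560 + 118 = 1678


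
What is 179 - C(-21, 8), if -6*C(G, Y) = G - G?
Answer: 179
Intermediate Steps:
C(G, Y) = 0 (C(G, Y) = -(G - G)/6 = -⅙*0 = 0)
179 - C(-21, 8) = 179 - 1*0 = 179 + 0 = 179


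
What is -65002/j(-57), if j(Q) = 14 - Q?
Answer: -65002/71 ≈ -915.52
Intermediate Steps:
-65002/j(-57) = -65002/(14 - 1*(-57)) = -65002/(14 + 57) = -65002/71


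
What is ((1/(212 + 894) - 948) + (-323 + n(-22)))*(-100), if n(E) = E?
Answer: 71502850/553 ≈ 1.2930e+5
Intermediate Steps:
((1/(212 + 894) - 948) + (-323 + n(-22)))*(-100) = ((1/(212 + 894) - 948) + (-323 - 22))*(-100) = ((1/1106 - 948) - 345)*(-100) = (-1048487/1106 - 345)*(-100) = -1430057/1106*(-100) = 71502850/553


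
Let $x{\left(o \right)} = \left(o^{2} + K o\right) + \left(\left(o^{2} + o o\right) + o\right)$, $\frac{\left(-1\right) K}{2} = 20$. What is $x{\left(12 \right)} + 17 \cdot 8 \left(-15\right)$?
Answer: $-2076$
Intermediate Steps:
$K = -40$ ($K = \left(-2\right) 20 = -40$)
$x{\left(o \right)} = - 39 o + 3 o^{2}$ ($x{\left(o \right)} = \left(o^{2} - 40 o\right) + \left(\left(o^{2} + o o\right) + o\right) = \left(o^{2} - 40 o\right) + \left(\left(o^{2} + o^{2}\right) + o\right) = \left(o^{2} - 40 o\right) + \left(2 o^{2} + o\right) = \left(o^{2} - 40 o\right) + \left(o + 2 o^{2}\right) = - 39 o + 3 o^{2}$)
$x{\left(12 \right)} + 17 \cdot 8 \left(-15\right) = 3 \cdot 12 \left(-13 + 12\right) + 17 \cdot 8 \left(-15\right) = 3 \cdot 12 \left(-1\right) + 136 \left(-15\right) = -36 - 2040 = -2076$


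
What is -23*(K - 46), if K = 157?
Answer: -2553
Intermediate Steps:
-23*(K - 46) = -23*(157 - 46) = -23*111 = -2553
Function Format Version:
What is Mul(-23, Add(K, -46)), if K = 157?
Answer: -2553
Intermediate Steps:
Mul(-23, Add(K, -46)) = Mul(-23, Add(157, -46)) = Mul(-23, 111) = -2553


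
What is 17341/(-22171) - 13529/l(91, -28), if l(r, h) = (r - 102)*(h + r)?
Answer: 287934146/15364503 ≈ 18.740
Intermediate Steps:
l(r, h) = (-102 + r)*(h + r)
17341/(-22171) - 13529/l(91, -28) = 17341/(-22171) - 13529/(91**2 - 102*(-28) - 102*91 - 28*91) = 17341*(-1/22171) - 13529/(8281 + 2856 - 9282 - 2548) = -17341/22171 - 13529/(-693) = -17341/22171 - 13529*(-1/693) = -17341/22171 + 13529/693 = 287934146/15364503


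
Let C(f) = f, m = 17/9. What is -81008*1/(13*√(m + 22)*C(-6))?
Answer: 40504*√215/2795 ≈ 212.49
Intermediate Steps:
m = 17/9 (m = 17*(⅑) = 17/9 ≈ 1.8889)
-81008*1/(13*√(m + 22)*C(-6)) = -81008*(-1/(78*√(17/9 + 22))) = -81008*(-√215/5590) = -(-40504)*√215/2795 = 40504*√215/2795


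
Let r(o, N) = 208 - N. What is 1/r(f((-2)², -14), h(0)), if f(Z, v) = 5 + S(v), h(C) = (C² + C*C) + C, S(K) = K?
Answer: 1/208 ≈ 0.0048077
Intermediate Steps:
h(C) = C + 2*C² (h(C) = (C² + C²) + C = 2*C² + C = C + 2*C²)
f(Z, v) = 5 + v
1/r(f((-2)², -14), h(0)) = 1/(208 - 0*(1 + 2*0)) = 1/(208 - 0*(1 + 0)) = 1/(208 - 0) = 1/(208 - 1*0) = 1/(208 + 0) = 1/208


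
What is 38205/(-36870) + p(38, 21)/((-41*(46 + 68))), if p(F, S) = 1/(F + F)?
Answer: -452378993/436570296 ≈ -1.0362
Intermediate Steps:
p(F, S) = 1/(2*F)
38205/(-36870) + p(38, 21)/((-41*(46 + 68))) = 38205/(-36870) + ((1/2)/38)/((-41*(46 + 68))) = 38205*(-1/36870) + ((1/2)*(1/38))/((-41*114)) = -2547/2458 + (1/76)/(-4674) = -2547/2458 + (1/76)*(-1/4674) = -2547/2458 - 1/355224 = -452378993/436570296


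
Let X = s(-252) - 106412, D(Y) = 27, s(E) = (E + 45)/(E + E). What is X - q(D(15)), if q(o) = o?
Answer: -5960561/56 ≈ -1.0644e+5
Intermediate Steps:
s(E) = (45 + E)/(2*E) (s(E) = (45 + E)/((2*E)) = (45 + E)*(1/(2*E)) = (45 + E)/(2*E))
X = -5959049/56 (X = (1/2)*(45 - 252)/(-252) - 106412 = (1/2)*(-1/252)*(-207) - 106412 = 23/56 - 106412 = -5959049/56 ≈ -1.0641e+5)
X - q(D(15)) = -5959049/56 - 1*27 = -5959049/56 - 27 = -5960561/56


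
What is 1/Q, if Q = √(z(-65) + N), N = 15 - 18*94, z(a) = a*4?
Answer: -I*√1937/1937 ≈ -0.022721*I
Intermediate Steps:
z(a) = 4*a
N = -1677 (N = 15 - 1692 = -1677)
Q = I*√1937 (Q = √(4*(-65) - 1677) = √(-260 - 1677) = √(-1937) = I*√1937 ≈ 44.011*I)
1/Q = 1/(I*√1937) = -I*√1937/1937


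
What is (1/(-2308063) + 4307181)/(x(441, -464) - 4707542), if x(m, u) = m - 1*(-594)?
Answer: -9941245100402/10862914665941 ≈ -0.91515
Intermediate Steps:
x(m, u) = 594 + m (x(m, u) = m + 594 = 594 + m)
(1/(-2308063) + 4307181)/(x(441, -464) - 4707542) = (1/(-2308063) + 4307181)/((594 + 441) - 4707542) = (-1/2308063 + 4307181)/(1035 - 4707542) = (9941245100402/2308063)/(-4706507) = (9941245100402/2308063)*(-1/4706507) = -9941245100402/10862914665941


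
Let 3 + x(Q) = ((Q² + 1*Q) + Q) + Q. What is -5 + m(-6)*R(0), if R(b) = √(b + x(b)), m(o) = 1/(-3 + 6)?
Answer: -5 + I*√3/3 ≈ -5.0 + 0.57735*I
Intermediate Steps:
x(Q) = -3 + Q² + 3*Q (x(Q) = -3 + (((Q² + 1*Q) + Q) + Q) = -3 + (((Q² + Q) + Q) + Q) = -3 + (((Q + Q²) + Q) + Q) = -3 + ((Q² + 2*Q) + Q) = -3 + (Q² + 3*Q) = -3 + Q² + 3*Q)
m(o) = ⅓ (m(o) = 1/3 = ⅓)
R(b) = √(-3 + b² + 4*b) (R(b) = √(b + (-3 + b² + 3*b)) = √(-3 + b² + 4*b))
-5 + m(-6)*R(0) = -5 + √(-3 + 0² + 4*0)/3 = -5 + √(-3 + 0 + 0)/3 = -5 + √(-3)/3 = -5 + (I*√3)/3 = -5 + I*√3/3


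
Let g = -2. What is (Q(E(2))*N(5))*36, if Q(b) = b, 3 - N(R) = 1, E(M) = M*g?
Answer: -288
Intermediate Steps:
E(M) = -2*M (E(M) = M*(-2) = -2*M)
N(R) = 2 (N(R) = 3 - 1*1 = 3 - 1 = 2)
(Q(E(2))*N(5))*36 = (-2*2*2)*36 = -4*2*36 = -8*36 = -288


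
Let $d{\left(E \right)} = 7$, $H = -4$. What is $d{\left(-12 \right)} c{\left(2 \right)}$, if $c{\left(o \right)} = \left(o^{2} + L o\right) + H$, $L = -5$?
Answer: $-70$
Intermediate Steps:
$c{\left(o \right)} = -4 + o^{2} - 5 o$ ($c{\left(o \right)} = \left(o^{2} - 5 o\right) - 4 = -4 + o^{2} - 5 o$)
$d{\left(-12 \right)} c{\left(2 \right)} = 7 \left(-4 + 2^{2} - 10\right) = 7 \left(-4 + 4 - 10\right) = 7 \left(-10\right) = -70$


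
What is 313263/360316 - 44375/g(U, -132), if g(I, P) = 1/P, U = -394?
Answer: 2110551283263/360316 ≈ 5.8575e+6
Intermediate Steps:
313263/360316 - 44375/g(U, -132) = 313263/360316 - 44375/(1/(-132)) = 313263*(1/360316) - 44375/(-1/132) = 313263/360316 - 44375*(-132) = 313263/360316 + 5857500 = 2110551283263/360316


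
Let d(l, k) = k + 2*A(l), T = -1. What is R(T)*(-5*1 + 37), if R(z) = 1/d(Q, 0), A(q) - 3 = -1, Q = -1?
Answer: 8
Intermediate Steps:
A(q) = 2 (A(q) = 3 - 1 = 2)
d(l, k) = 4 + k (d(l, k) = k + 2*2 = k + 4 = 4 + k)
R(z) = 1/4 (R(z) = 1/(4 + 0) = 1/4)
R(T)*(-5*1 + 37) = (-5*1 + 37)/4 = (-5 + 37)/4 = (1/4)*32 = 8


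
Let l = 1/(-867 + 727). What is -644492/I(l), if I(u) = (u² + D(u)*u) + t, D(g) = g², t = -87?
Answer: 1768486048000/238727861 ≈ 7408.0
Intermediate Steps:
l = -1/140 (l = 1/(-140) = -1/140 ≈ -0.0071429)
I(u) = -87 + u² + u³ (I(u) = (u² + u²*u) - 87 = (u² + u³) - 87 = -87 + u² + u³)
-644492/I(l) = -644492/(-87 + (-1/140)² + (-1/140)³) = -644492/(-87 + 1/19600 - 1/2744000) = -644492/(-238727861/2744000) = -644492*(-2744000/238727861) = 1768486048000/238727861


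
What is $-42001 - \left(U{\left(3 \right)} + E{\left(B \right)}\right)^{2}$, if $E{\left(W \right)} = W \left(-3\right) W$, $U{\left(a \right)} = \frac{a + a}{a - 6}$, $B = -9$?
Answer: $-102026$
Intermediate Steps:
$U{\left(a \right)} = \frac{2 a}{-6 + a}$
$E{\left(W \right)} = - 3 W^{2}$ ($E{\left(W \right)} = - 3 W W = - 3 W^{2}$)
$-42001 - \left(U{\left(3 \right)} + E{\left(B \right)}\right)^{2} = -42001 - \left(2 \cdot 3 \frac{1}{-6 + 3} - 3 \left(-9\right)^{2}\right)^{2} = -42001 - \left(2 \cdot 3 \frac{1}{-3} - 243\right)^{2} = -42001 - \left(2 \cdot 3 \left(- \frac{1}{3}\right) - 243\right)^{2} = -42001 - \left(-2 - 243\right)^{2} = -42001 - \left(-245\right)^{2} = -42001 - 60025 = -102026$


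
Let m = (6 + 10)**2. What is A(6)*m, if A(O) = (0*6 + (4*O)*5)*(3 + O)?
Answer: 276480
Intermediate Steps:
m = 256 (m = 16**2 = 256)
A(O) = 20*O*(3 + O) (A(O) = (0 + 20*O)*(3 + O) = (20*O)*(3 + O) = 20*O*(3 + O))
A(6)*m = (20*6*(3 + 6))*256 = (20*6*9)*256 = 1080*256 = 276480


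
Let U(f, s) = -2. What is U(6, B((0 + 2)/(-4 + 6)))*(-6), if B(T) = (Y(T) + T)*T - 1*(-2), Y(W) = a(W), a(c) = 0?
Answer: 12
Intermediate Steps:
Y(W) = 0
B(T) = 2 + T² (B(T) = (0 + T)*T - 1*(-2) = T*T + 2 = T² + 2 = 2 + T²)
U(6, B((0 + 2)/(-4 + 6)))*(-6) = -2*(-6) = 12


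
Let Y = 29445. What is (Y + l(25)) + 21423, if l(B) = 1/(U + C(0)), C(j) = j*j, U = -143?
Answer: 7274123/143 ≈ 50868.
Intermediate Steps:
C(j) = j**2
l(B) = -1/143 (l(B) = 1/(-143 + 0**2) = 1/(-143 + 0) = 1/(-143) = -1/143)
(Y + l(25)) + 21423 = (29445 - 1/143) + 21423 = 4210634/143 + 21423 = 7274123/143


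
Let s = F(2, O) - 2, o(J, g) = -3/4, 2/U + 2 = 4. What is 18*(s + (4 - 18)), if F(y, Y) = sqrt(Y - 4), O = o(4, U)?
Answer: -288 + 9*I*sqrt(19) ≈ -288.0 + 39.23*I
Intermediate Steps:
U = 1 (U = 2/(-2 + 4) = 2/2 = 2*(1/2) = 1)
o(J, g) = -3/4 (o(J, g) = -3*1/4 = -3/4)
O = -3/4 ≈ -0.75000
F(y, Y) = sqrt(-4 + Y)
s = -2 + I*sqrt(19)/2 (s = sqrt(-4 - 3/4) - 2 = sqrt(-19/4) - 2 = I*sqrt(19)/2 - 2 = -2 + I*sqrt(19)/2 ≈ -2.0 + 2.1795*I)
18*(s + (4 - 18)) = 18*((-2 + I*sqrt(19)/2) + (4 - 18)) = 18*((-2 + I*sqrt(19)/2) - 14) = 18*(-16 + I*sqrt(19)/2) = -288 + 9*I*sqrt(19)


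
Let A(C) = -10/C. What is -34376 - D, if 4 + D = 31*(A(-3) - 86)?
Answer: -95428/3 ≈ -31809.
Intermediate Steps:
D = -7700/3 (D = -4 + 31*(-10/(-3) - 86) = -4 + 31*(-10*(-1/3) - 86) = -4 + 31*(10/3 - 86) = -4 + 31*(-248/3) = -4 - 7688/3 = -7700/3 ≈ -2566.7)
-34376 - D = -34376 - 1*(-7700/3) = -34376 + 7700/3 = -95428/3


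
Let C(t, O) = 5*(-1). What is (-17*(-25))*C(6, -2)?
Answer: -2125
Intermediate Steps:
C(t, O) = -5
(-17*(-25))*C(6, -2) = -17*(-25)*(-5) = 425*(-5) = -2125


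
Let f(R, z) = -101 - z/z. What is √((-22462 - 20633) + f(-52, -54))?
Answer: 11*I*√357 ≈ 207.84*I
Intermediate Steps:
f(R, z) = -102 (f(R, z) = -101 - 1*1 = -101 - 1 = -102)
√((-22462 - 20633) + f(-52, -54)) = √((-22462 - 20633) - 102) = √(-43095 - 102) = √(-43197) = 11*I*√357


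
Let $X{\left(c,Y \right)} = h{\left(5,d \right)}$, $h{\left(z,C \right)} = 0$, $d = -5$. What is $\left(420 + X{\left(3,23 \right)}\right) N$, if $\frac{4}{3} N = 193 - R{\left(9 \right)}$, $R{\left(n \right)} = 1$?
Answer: $60480$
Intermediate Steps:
$N = 144$ ($N = \frac{3 \left(193 - 1\right)}{4} = \frac{3}{4} \cdot 192 = 144$)
$X{\left(c,Y \right)} = 0$
$\left(420 + X{\left(3,23 \right)}\right) N = \left(420 + 0\right) 144 = 420 \cdot 144 = 60480$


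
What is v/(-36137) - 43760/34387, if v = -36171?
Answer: -337542943/1242643019 ≈ -0.27163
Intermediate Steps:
v/(-36137) - 43760/34387 = -36171/(-36137) - 43760/34387 = -36171*(-1/36137) - 43760*1/34387 = 36171/36137 - 43760/34387 = -337542943/1242643019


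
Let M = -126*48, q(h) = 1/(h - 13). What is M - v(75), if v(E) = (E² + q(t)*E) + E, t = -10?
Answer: -270129/23 ≈ -11745.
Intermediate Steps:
q(h) = 1/(-13 + h)
v(E) = E² + 22*E/23 (v(E) = (E² + E/(-13 - 10)) + E = (E² + E/(-23)) + E = (E² - E/23) + E = E² + 22*E/23)
M = -6048
M - v(75) = -6048 - 75*(22 + 23*75)/23 = -6048 - 75*(22 + 1725)/23 = -6048 - 75*1747/23 = -6048 - 1*131025/23 = -6048 - 131025/23 = -270129/23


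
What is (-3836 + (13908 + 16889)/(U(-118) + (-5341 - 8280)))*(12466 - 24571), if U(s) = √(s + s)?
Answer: 957801085416605/20614653 + 82843930*I*√59/20614653 ≈ 4.6462e+7 + 30.868*I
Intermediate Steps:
U(s) = √2*√s (U(s) = √(2*s) = √2*√s)
(-3836 + (13908 + 16889)/(U(-118) + (-5341 - 8280)))*(12466 - 24571) = (-3836 + (13908 + 16889)/(√2*√(-118) + (-5341 - 8280)))*(12466 - 24571) = (-3836 + 30797/(√2*(I*√118) - 13621))*(-12105) = (-3836 + 30797/(2*I*√59 - 13621))*(-12105) = (-3836 + 30797/(-13621 + 2*I*√59))*(-12105) = 46434780 - 372797685/(-13621 + 2*I*√59)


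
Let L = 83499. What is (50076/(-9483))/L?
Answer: -428/6767701 ≈ -6.3242e-5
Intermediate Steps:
(50076/(-9483))/L = (50076/(-9483))/83499 = (50076*(-1/9483))*(1/83499) = -16692/3161*1/83499 = -428/6767701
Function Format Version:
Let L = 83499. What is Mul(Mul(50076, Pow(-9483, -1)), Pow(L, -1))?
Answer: Rational(-428, 6767701) ≈ -6.3242e-5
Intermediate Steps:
Mul(Mul(50076, Pow(-9483, -1)), Pow(L, -1)) = Mul(Mul(50076, Pow(-9483, -1)), Pow(83499, -1)) = Mul(Mul(50076, Rational(-1, 9483)), Rational(1, 83499)) = Mul(Rational(-16692, 3161), Rational(1, 83499)) = Rational(-428, 6767701)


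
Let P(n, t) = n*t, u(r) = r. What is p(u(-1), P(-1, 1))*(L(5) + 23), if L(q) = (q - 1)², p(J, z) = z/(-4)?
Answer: 39/4 ≈ 9.7500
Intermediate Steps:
p(J, z) = -z/4 (p(J, z) = z*(-¼) = -z/4)
L(q) = (-1 + q)²
p(u(-1), P(-1, 1))*(L(5) + 23) = (-(-1)/4)*((-1 + 5)² + 23) = (-¼*(-1))*(4² + 23) = (16 + 23)/4 = (¼)*39 = 39/4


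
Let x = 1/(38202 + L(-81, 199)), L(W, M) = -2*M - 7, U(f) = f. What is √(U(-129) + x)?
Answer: 2*I*√46072766541/37797 ≈ 11.358*I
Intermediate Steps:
L(W, M) = -7 - 2*M
x = 1/37797 (x = 1/(38202 + (-7 - 2*199)) = 1/(38202 + (-7 - 398)) = 1/(38202 - 405) = 1/37797 ≈ 2.6457e-5)
√(U(-129) + x) = √(-129 + 1/37797) = √(-4875812/37797) = 2*I*√46072766541/37797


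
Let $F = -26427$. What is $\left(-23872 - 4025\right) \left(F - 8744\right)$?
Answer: $981165387$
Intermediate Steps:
$\left(-23872 - 4025\right) \left(F - 8744\right) = \left(-23872 - 4025\right) \left(-26427 - 8744\right) = \left(-27897\right) \left(-35171\right) = 981165387$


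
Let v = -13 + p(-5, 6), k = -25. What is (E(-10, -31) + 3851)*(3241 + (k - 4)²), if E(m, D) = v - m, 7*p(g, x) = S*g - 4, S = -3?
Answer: 109997654/7 ≈ 1.5714e+7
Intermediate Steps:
p(g, x) = -4/7 - 3*g/7 (p(g, x) = (-3*g - 4)/7 = (-4 - 3*g)/7 = -4/7 - 3*g/7)
v = -80/7 (v = -13 + (-4/7 - 3/7*(-5)) = -13 + (-4/7 + 15/7) = -13 + 11/7 = -80/7 ≈ -11.429)
E(m, D) = -80/7 - m
(E(-10, -31) + 3851)*(3241 + (k - 4)²) = ((-80/7 - 1*(-10)) + 3851)*(3241 + (-25 - 4)²) = ((-80/7 + 10) + 3851)*(3241 + (-29)²) = (-10/7 + 3851)*(3241 + 841) = (26947/7)*4082 = 109997654/7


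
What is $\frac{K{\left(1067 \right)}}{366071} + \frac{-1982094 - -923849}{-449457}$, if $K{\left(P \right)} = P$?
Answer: $\frac{387872376014}{164533173447} \approx 2.3574$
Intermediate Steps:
$\frac{K{\left(1067 \right)}}{366071} + \frac{-1982094 - -923849}{-449457} = \frac{1067}{366071} + \frac{-1982094 - -923849}{-449457} = 1067 \cdot \frac{1}{366071} + \left(-1982094 + 923849\right) \left(- \frac{1}{449457}\right) = \frac{1067}{366071} - - \frac{1058245}{449457} = \frac{1067}{366071} + \frac{1058245}{449457} = \frac{387872376014}{164533173447}$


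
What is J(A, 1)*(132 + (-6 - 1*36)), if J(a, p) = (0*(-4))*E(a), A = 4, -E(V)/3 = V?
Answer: 0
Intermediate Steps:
E(V) = -3*V
J(a, p) = 0 (J(a, p) = (0*(-4))*(-3*a) = 0*(-3*a) = 0)
J(A, 1)*(132 + (-6 - 1*36)) = 0*(132 + (-6 - 1*36)) = 0*(132 + (-6 - 36)) = 0*(132 - 42) = 0*90 = 0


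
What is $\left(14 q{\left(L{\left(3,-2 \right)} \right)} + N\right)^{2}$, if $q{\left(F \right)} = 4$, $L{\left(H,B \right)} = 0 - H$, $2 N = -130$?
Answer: $81$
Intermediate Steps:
$N = -65$ ($N = \frac{1}{2} \left(-130\right) = -65$)
$L{\left(H,B \right)} = - H$
$\left(14 q{\left(L{\left(3,-2 \right)} \right)} + N\right)^{2} = \left(14 \cdot 4 - 65\right)^{2} = \left(56 - 65\right)^{2} = \left(-9\right)^{2} = 81$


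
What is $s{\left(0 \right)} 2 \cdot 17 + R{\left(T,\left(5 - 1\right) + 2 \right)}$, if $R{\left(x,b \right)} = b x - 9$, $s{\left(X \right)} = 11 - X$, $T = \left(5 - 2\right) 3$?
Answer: $419$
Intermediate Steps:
$T = 9$ ($T = 3 \cdot 3 = 9$)
$R{\left(x,b \right)} = -9 + b x$
$s{\left(0 \right)} 2 \cdot 17 + R{\left(T,\left(5 - 1\right) + 2 \right)} = \left(11 - 0\right) 2 \cdot 17 - \left(9 - \left(\left(5 - 1\right) + 2\right) 9\right) = \left(11 + 0\right) 34 - \left(9 - \left(4 + 2\right) 9\right) = 11 \cdot 34 + \left(-9 + 6 \cdot 9\right) = 374 + \left(-9 + 54\right) = 374 + 45 = 419$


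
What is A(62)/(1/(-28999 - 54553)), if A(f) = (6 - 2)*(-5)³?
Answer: 41776000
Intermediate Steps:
A(f) = -500 (A(f) = 4*(-125) = -500)
A(62)/(1/(-28999 - 54553)) = -500/(1/(-28999 - 54553)) = -500/(1/(-83552)) = -500/(-1/83552) = -500*(-83552) = 41776000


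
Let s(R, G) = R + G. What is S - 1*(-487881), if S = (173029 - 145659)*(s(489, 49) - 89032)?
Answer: -2421592899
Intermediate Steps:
s(R, G) = G + R
S = -2422080780 (S = (173029 - 145659)*((49 + 489) - 89032) = 27370*(538 - 89032) = 27370*(-88494) = -2422080780)
S - 1*(-487881) = -2422080780 - 1*(-487881) = -2422080780 + 487881 = -2421592899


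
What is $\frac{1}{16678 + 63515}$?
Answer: $\frac{1}{80193} \approx 1.247 \cdot 10^{-5}$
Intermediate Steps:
$\frac{1}{16678 + 63515} = \frac{1}{80193}$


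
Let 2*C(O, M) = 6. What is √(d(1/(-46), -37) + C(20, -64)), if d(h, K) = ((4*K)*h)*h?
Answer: 5*√62/23 ≈ 1.7117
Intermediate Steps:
C(O, M) = 3 (C(O, M) = (½)*6 = 3)
d(h, K) = 4*K*h² (d(h, K) = (4*K*h)*h = 4*K*h²)
√(d(1/(-46), -37) + C(20, -64)) = √(4*(-37)*(1/(-46))² + 3) = √(4*(-37)*(-1/46)² + 3) = √(4*(-37)*(1/2116) + 3) = √(-37/529 + 3) = √(1550/529) = 5*√62/23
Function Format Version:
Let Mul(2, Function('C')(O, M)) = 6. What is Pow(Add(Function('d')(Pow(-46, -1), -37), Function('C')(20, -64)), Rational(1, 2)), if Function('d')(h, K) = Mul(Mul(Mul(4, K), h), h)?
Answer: Mul(Rational(5, 23), Pow(62, Rational(1, 2))) ≈ 1.7117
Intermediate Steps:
Function('C')(O, M) = 3 (Function('C')(O, M) = Mul(Rational(1, 2), 6) = 3)
Function('d')(h, K) = Mul(4, K, Pow(h, 2)) (Function('d')(h, K) = Mul(Mul(4, K, h), h) = Mul(4, K, Pow(h, 2)))
Pow(Add(Function('d')(Pow(-46, -1), -37), Function('C')(20, -64)), Rational(1, 2)) = Pow(Add(Mul(4, -37, Pow(Pow(-46, -1), 2)), 3), Rational(1, 2)) = Pow(Add(Mul(4, -37, Pow(Rational(-1, 46), 2)), 3), Rational(1, 2)) = Pow(Add(Mul(4, -37, Rational(1, 2116)), 3), Rational(1, 2)) = Pow(Add(Rational(-37, 529), 3), Rational(1, 2)) = Pow(Rational(1550, 529), Rational(1, 2)) = Mul(Rational(5, 23), Pow(62, Rational(1, 2)))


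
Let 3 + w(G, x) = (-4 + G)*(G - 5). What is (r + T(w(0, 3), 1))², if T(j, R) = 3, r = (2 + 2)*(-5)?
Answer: 289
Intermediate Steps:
w(G, x) = -3 + (-5 + G)*(-4 + G) (w(G, x) = -3 + (-4 + G)*(G - 5) = -3 + (-4 + G)*(-5 + G) = -3 + (-5 + G)*(-4 + G))
r = -20 (r = 4*(-5) = -20)
(r + T(w(0, 3), 1))² = (-20 + 3)² = (-17)² = 289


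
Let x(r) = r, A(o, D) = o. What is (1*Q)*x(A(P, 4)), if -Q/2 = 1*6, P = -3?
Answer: 36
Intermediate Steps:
Q = -12 (Q = -2*6 = -12)
(1*Q)*x(A(P, 4)) = (1*(-12))*(-3) = -12*(-3) = 36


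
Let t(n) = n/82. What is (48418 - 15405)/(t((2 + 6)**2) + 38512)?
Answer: 1353533/1579024 ≈ 0.85720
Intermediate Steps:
t(n) = n/82 (t(n) = n*(1/82) = n/82)
(48418 - 15405)/(t((2 + 6)**2) + 38512) = (48418 - 15405)/((2 + 6)**2/82 + 38512) = 33013/((1/82)*8**2 + 38512) = 33013/((1/82)*64 + 38512) = 33013/(32/41 + 38512) = 33013/(1579024/41) = 33013*(41/1579024) = 1353533/1579024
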